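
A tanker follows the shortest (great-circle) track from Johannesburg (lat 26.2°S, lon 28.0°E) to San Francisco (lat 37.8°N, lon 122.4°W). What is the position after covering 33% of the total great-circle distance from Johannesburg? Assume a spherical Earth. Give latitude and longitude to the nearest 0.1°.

From cos δ = sin φ₁ sin φ₂ + cos φ₁ cos φ₂ cos Δλ, the central angle is δ ≈ 2.662 rad (152.5°).
Interpolate at f = 0.33 with slerp weights a = sin((1−f)δ)/sin δ ≈ 2.117, b = sin(fδ)/sin δ ≈ 1.667.
p = a·p₁ + b·p₂ ≈ (0.972, -0.220, 0.087); φ = arcsin(p_z) ≈ 4.99°, λ = atan2(p_y, p_x) ≈ -12.78°.

≈ lat 5.0°N, lon 12.8°W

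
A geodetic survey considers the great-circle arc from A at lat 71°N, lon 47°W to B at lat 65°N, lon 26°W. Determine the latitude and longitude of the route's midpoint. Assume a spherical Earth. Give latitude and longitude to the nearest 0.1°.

≈ lat 68.3°N, lon 35.1°W

Convert each endpoint to a unit vector on the sphere (x = cos φ cos λ, y = cos φ sin λ, z = sin φ).
The central angle between the endpoints is δ = arccos(p₁·p₂) ≈ 0.171 rad (9.8°).
Interpolate at f = 1/2 with slerp weights a = sin((1−f)δ)/sin δ ≈ 0.502, b = sin(fδ)/sin δ ≈ 0.502.
p = a·p₁ + b·p₂ ≈ (0.302, -0.212, 0.929); φ = arcsin(p_z) ≈ 68.33°, λ = atan2(p_y, p_x) ≈ -35.12°.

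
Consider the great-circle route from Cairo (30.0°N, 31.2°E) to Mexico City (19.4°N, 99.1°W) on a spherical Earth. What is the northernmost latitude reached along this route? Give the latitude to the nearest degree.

The great circle lies in the plane with unit normal n̂ = (p₁ × p₂)/|p₁ × p₂|.
Here n̂_z ≈ -0.668; the vertex latitude is φ_max = arccos|n̂_z| ≈ 48.1°.
Check via Clairaut: cos φ_max = |cos φ₁| · sin C = cos(30.0°)·sin(50.5°) ≈ 0.668, again giving ≈ 48.1°.

≈ 48°N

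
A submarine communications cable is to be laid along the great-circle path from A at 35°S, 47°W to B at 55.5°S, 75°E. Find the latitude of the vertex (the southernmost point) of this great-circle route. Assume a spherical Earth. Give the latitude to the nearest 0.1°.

≈ 66.2°S

The great circle lies in the plane with unit normal n̂ = (p₁ × p₂)/|p₁ × p₂|.
Here n̂_z ≈ +0.404; the vertex latitude is φ_max = arccos|n̂_z| ≈ 66.2°.
Check via Clairaut: cos φ_max = |cos φ₁| · sin C = cos(35.0°)·sin(150.4°) ≈ 0.404, again giving ≈ 66.2°.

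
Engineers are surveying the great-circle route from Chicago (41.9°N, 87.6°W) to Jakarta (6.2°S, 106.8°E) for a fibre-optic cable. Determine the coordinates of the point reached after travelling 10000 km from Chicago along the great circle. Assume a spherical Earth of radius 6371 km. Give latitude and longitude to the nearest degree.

The haversine formula gives a central angle δ ≈ 2.480 rad (142.1°) between the endpoints. The total great-circle distance is δ·R ≈ 2.480 × 6371 ≈ 15798 km, so the target fraction is f = 10000/15798 ≈ 0.633.
Interpolate at f ≈ 0.633 with slerp weights a = sin((1−f)δ)/sin δ ≈ 1.285, b = sin(fδ)/sin δ ≈ 1.627.
p = a·p₁ + b·p₂ ≈ (-0.427, 0.593, 0.682); φ = arcsin(p_z) ≈ 43.02°, λ = atan2(p_y, p_x) ≈ 125.78°.

≈ 43°N, 126°E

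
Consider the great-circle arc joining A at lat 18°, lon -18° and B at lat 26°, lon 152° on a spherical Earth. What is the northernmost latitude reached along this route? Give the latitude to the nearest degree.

≈ 78°

The great circle lies in the plane with unit normal n̂ = (p₁ × p₂)/|p₁ × p₂|.
Here n̂_z ≈ +0.210; the vertex latitude is φ_max = arccos|n̂_z| ≈ 77.9°.
Check via Clairaut: cos φ_max = |cos φ₁| · sin C = cos(18.0°)·sin(12.7°) ≈ 0.210, again giving ≈ 77.9°.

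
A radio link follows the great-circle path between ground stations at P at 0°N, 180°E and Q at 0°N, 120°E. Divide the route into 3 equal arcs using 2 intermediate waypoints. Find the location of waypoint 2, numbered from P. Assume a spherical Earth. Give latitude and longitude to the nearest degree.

Convert each endpoint to a unit vector on the sphere (x = cos φ cos λ, y = cos φ sin λ, z = sin φ).
The central angle between the endpoints is δ = arccos(p₁·p₂) ≈ 1.047 rad (60.0°).
Interpolate at f = 2/3 with slerp weights a = sin((1−f)δ)/sin δ ≈ 0.395, b = sin(fδ)/sin δ ≈ 0.742.
p = a·p₁ + b·p₂ ≈ (-0.766, 0.643, 0.000); φ = arcsin(p_z) ≈ 0.00°, λ = atan2(p_y, p_x) ≈ 140.00°.

≈ 0°N, 140°E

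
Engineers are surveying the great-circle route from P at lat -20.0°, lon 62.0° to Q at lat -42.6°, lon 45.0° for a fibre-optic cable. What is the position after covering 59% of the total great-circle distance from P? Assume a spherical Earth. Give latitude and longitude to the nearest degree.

From cos δ = sin φ₁ sin φ₂ + cos φ₁ cos φ₂ cos Δλ, the central angle is δ ≈ 0.467 rad (26.7°).
Interpolate at f = 0.59 with slerp weights a = sin((1−f)δ)/sin δ ≈ 0.423, b = sin(fδ)/sin δ ≈ 0.604.
p = a·p₁ + b·p₂ ≈ (0.501, 0.665, -0.554); φ = arcsin(p_z) ≈ -33.61°, λ = atan2(p_y, p_x) ≈ 53.02°.

≈ lat -34°, lon 53°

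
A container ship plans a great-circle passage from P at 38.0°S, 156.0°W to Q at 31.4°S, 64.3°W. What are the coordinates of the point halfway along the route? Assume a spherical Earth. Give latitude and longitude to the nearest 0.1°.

≈ 44.8°S, 107.8°W

Convert each endpoint to a unit vector on the sphere (x = cos φ cos λ, y = cos φ sin λ, z = sin φ).
The central angle between the endpoints is δ = arccos(p₁·p₂) ≈ 1.265 rad (72.5°).
Interpolate at f = 1/2 with slerp weights a = sin((1−f)δ)/sin δ ≈ 0.620, b = sin(fδ)/sin δ ≈ 0.620.
p = a·p₁ + b·p₂ ≈ (-0.217, -0.676, -0.705); φ = arcsin(p_z) ≈ -44.81°, λ = atan2(p_y, p_x) ≈ -107.79°.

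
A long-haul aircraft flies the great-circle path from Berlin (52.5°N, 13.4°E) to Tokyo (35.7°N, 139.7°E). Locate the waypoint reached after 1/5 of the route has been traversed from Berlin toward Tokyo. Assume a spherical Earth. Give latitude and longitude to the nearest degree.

The haversine formula gives a central angle δ ≈ 1.400 rad (80.2°) between the endpoints.
Interpolate at f = 1/5 with slerp weights a = sin((1−f)δ)/sin δ ≈ 0.913, b = sin(fδ)/sin δ ≈ 0.280.
p = a·p₁ + b·p₂ ≈ (0.367, 0.276, 0.888); φ = arcsin(p_z) ≈ 62.65°, λ = atan2(p_y, p_x) ≈ 36.94°.

≈ (63°N, 37°E)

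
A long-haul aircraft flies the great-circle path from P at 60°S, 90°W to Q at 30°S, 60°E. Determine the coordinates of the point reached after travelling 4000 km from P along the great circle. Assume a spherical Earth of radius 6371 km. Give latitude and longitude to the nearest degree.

≈ 75°S, 12°E

Write both endpoints as unit vectors p₁, p₂ with components (cos φ cos λ, cos φ sin λ, sin φ).
The central angle between the endpoints is δ = arccos(p₁·p₂) ≈ 1.513 rad (86.7°). The total great-circle distance is δ·R ≈ 1.513 × 6371 ≈ 9638 km, so the target fraction is f = 4000/9638 ≈ 0.415.
Interpolate at f ≈ 0.415 with slerp weights a = sin((1−f)δ)/sin δ ≈ 0.775, b = sin(fδ)/sin δ ≈ 0.588.
p = a·p₁ + b·p₂ ≈ (0.255, 0.054, -0.966); φ = arcsin(p_z) ≈ -74.91°, λ = atan2(p_y, p_x) ≈ 11.91°.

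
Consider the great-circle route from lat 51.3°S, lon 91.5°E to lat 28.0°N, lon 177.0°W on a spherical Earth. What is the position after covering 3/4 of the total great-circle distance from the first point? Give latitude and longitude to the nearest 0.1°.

Write both endpoints as unit vectors p₁, p₂ with components (cos φ cos λ, cos φ sin λ, sin φ).
The central angle between the endpoints is δ = arccos(p₁·p₂) ≈ 1.962 rad (112.4°).
Interpolate at f = 3/4 with slerp weights a = sin((1−f)δ)/sin δ ≈ 0.509, b = sin(fδ)/sin δ ≈ 1.076.
p = a·p₁ + b·p₂ ≈ (-0.957, 0.269, 0.108); φ = arcsin(p_z) ≈ 6.18°, λ = atan2(p_y, p_x) ≈ 164.32°.

≈ lat 6.2°N, lon 164.3°E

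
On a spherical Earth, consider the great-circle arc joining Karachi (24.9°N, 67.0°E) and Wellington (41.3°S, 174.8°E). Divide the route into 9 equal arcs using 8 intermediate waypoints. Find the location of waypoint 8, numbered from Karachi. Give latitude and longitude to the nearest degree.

≈ 38°S, 158°E

Convert each endpoint to a unit vector on the sphere (x = cos φ cos λ, y = cos φ sin λ, z = sin φ).
The central angle between the endpoints is δ = arccos(p₁·p₂) ≈ 2.079 rad (119.1°).
Interpolate at f = 8/9 with slerp weights a = sin((1−f)δ)/sin δ ≈ 0.262, b = sin(fδ)/sin δ ≈ 1.101.
p = a·p₁ + b·p₂ ≈ (-0.731, 0.294, -0.616); φ = arcsin(p_z) ≈ -38.04°, λ = atan2(p_y, p_x) ≈ 158.11°.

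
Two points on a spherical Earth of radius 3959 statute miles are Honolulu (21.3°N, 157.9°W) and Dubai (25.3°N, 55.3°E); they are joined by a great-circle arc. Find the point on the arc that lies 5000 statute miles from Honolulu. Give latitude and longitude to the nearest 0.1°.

≈ 55.6°N, 112.5°E

Convert each endpoint to a unit vector on the sphere (x = cos φ cos λ, y = cos φ sin λ, z = sin φ).
The central angle between the endpoints is δ = arccos(p₁·p₂) ≈ 2.153 rad (123.3°). The total great-circle distance is δ·R ≈ 2.153 × 3959 ≈ 8522 mi, so the target fraction is f = 5000/8522 ≈ 0.587.
Interpolate at f ≈ 0.587 with slerp weights a = sin((1−f)δ)/sin δ ≈ 0.930, b = sin(fδ)/sin δ ≈ 1.141.
p = a·p₁ + b·p₂ ≈ (-0.216, 0.522, 0.825); φ = arcsin(p_z) ≈ 55.62°, λ = atan2(p_y, p_x) ≈ 112.45°.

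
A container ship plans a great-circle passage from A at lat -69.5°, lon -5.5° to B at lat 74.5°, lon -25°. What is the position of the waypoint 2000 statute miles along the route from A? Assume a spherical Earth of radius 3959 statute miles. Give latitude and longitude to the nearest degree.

Convert each endpoint to a unit vector on the sphere (x = cos φ cos λ, y = cos φ sin λ, z = sin φ).
The central angle between the endpoints is δ = arccos(p₁·p₂) ≈ 2.522 rad (144.5°). The total great-circle distance is δ·R ≈ 2.522 × 3959 ≈ 9986 mi, so the target fraction is f = 2000/9986 ≈ 0.200.
Interpolate at f ≈ 0.200 with slerp weights a = sin((1−f)δ)/sin δ ≈ 1.554, b = sin(fδ)/sin δ ≈ 0.834.
p = a·p₁ + b·p₂ ≈ (0.744, -0.146, -0.652); φ = arcsin(p_z) ≈ -40.71°, λ = atan2(p_y, p_x) ≈ -11.13°.

≈ lat -41°, lon -11°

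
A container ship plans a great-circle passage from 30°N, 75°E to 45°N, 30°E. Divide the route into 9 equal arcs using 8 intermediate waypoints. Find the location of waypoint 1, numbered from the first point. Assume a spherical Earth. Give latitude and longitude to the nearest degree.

≈ 32°N, 71°E

From cos δ = sin φ₁ sin φ₂ + cos φ₁ cos φ₂ cos Δλ, the central angle is δ ≈ 0.666 rad (38.1°).
Interpolate at f = 1/9 with slerp weights a = sin((1−f)δ)/sin δ ≈ 0.903, b = sin(fδ)/sin δ ≈ 0.120.
p = a·p₁ + b·p₂ ≈ (0.276, 0.798, 0.536); φ = arcsin(p_z) ≈ 32.42°, λ = atan2(p_y, p_x) ≈ 70.94°.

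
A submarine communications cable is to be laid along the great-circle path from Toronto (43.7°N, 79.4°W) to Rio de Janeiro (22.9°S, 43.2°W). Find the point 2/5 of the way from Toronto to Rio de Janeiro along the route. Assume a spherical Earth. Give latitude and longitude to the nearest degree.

Write both endpoints as unit vectors p₁, p₂ with components (cos φ cos λ, cos φ sin λ, sin φ).
The central angle between the endpoints is δ = arccos(p₁·p₂) ≈ 1.299 rad (74.4°).
Interpolate at f = 2/5 with slerp weights a = sin((1−f)δ)/sin δ ≈ 0.730, b = sin(fδ)/sin δ ≈ 0.515.
p = a·p₁ + b·p₂ ≈ (0.443, -0.844, 0.304); φ = arcsin(p_z) ≈ 17.67°, λ = atan2(p_y, p_x) ≈ -62.28°.

≈ 18°N, 62°W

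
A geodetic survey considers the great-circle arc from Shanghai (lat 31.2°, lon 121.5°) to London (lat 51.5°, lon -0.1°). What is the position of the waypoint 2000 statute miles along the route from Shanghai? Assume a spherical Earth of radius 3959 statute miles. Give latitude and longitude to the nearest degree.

≈ lat 53°, lon 96°

Write both endpoints as unit vectors p₁, p₂ with components (cos φ cos λ, cos φ sin λ, sin φ).
The central angle between the endpoints is δ = arccos(p₁·p₂) ≈ 1.444 rad (82.7°). The total great-circle distance is δ·R ≈ 1.444 × 3959 ≈ 5717 mi, so the target fraction is f = 2000/5717 ≈ 0.350.
Interpolate at f ≈ 0.350 with slerp weights a = sin((1−f)δ)/sin δ ≈ 0.813, b = sin(fδ)/sin δ ≈ 0.488.
p = a·p₁ + b·p₂ ≈ (-0.060, 0.593, 0.803); φ = arcsin(p_z) ≈ 53.44°, λ = atan2(p_y, p_x) ≈ 95.76°.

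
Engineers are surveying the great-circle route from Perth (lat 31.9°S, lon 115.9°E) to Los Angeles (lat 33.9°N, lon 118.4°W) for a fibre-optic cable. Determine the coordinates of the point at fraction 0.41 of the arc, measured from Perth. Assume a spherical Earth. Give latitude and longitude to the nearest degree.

≈ lat 5°S, lon 168°E

From cos δ = sin φ₁ sin φ₂ + cos φ₁ cos φ₂ cos Δλ, the central angle is δ ≈ 2.355 rad (134.9°).
Interpolate at f = 0.41 with slerp weights a = sin((1−f)δ)/sin δ ≈ 1.389, b = sin(fδ)/sin δ ≈ 1.161.
p = a·p₁ + b·p₂ ≈ (-0.973, 0.213, -0.086); φ = arcsin(p_z) ≈ -4.95°, λ = atan2(p_y, p_x) ≈ 167.66°.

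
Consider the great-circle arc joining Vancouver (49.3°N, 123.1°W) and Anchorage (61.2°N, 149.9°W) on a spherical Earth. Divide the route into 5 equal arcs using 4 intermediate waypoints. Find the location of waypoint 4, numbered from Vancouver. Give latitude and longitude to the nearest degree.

From cos δ = sin φ₁ sin φ₂ + cos φ₁ cos φ₂ cos Δλ, the central angle is δ ≈ 0.334 rad (19.1°).
Interpolate at f = 4/5 with slerp weights a = sin((1−f)δ)/sin δ ≈ 0.204, b = sin(fδ)/sin δ ≈ 0.805.
p = a·p₁ + b·p₂ ≈ (-0.408, -0.306, 0.860); φ = arcsin(p_z) ≈ 59.33°, λ = atan2(p_y, p_x) ≈ -143.16°.

≈ 59°N, 143°W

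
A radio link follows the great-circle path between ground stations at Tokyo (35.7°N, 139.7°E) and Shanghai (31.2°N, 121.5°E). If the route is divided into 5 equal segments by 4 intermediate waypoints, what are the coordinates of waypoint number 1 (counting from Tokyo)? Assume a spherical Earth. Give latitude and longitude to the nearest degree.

≈ (35°N, 136°E)

Write both endpoints as unit vectors p₁, p₂ with components (cos φ cos λ, cos φ sin λ, sin φ).
The central angle between the endpoints is δ = arccos(p₁·p₂) ≈ 0.276 rad (15.8°).
Interpolate at f = 1/5 with slerp weights a = sin((1−f)δ)/sin δ ≈ 0.804, b = sin(fδ)/sin δ ≈ 0.202.
p = a·p₁ + b·p₂ ≈ (-0.588, 0.570, 0.574); φ = arcsin(p_z) ≈ 35.02°, λ = atan2(p_y, p_x) ≈ 135.91°.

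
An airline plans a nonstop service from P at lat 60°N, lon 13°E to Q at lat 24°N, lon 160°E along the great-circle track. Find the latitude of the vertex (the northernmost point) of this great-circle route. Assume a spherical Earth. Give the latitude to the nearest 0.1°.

The great circle lies in the plane with unit normal n̂ = (p₁ × p₂)/|p₁ × p₂|.
Here n̂_z ≈ +0.249; the vertex latitude is φ_max = arccos|n̂_z| ≈ 75.6°.

≈ 75.6°N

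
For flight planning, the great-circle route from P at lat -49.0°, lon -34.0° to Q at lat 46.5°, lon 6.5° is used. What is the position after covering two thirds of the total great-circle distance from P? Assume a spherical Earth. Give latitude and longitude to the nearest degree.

≈ lat 15°, lon -8°

The haversine formula gives a central angle δ ≈ 1.776 rad (101.8°) between the endpoints.
Interpolate at f = 2/3 with slerp weights a = sin((1−f)δ)/sin δ ≈ 0.570, b = sin(fδ)/sin δ ≈ 0.946.
p = a·p₁ + b·p₂ ≈ (0.957, -0.135, 0.256); φ = arcsin(p_z) ≈ 14.83°, λ = atan2(p_y, p_x) ≈ -8.05°.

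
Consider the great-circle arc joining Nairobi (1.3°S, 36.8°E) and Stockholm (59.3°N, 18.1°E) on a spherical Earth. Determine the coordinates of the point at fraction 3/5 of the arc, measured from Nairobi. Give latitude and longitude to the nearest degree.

From cos δ = sin φ₁ sin φ₂ + cos φ₁ cos φ₂ cos Δλ, the central angle is δ ≈ 1.088 rad (62.4°).
Interpolate at f = 3/5 with slerp weights a = sin((1−f)δ)/sin δ ≈ 0.476, b = sin(fδ)/sin δ ≈ 0.686.
p = a·p₁ + b·p₂ ≈ (0.714, 0.394, 0.579); φ = arcsin(p_z) ≈ 35.38°, λ = atan2(p_y, p_x) ≈ 28.89°.

≈ 35°N, 29°E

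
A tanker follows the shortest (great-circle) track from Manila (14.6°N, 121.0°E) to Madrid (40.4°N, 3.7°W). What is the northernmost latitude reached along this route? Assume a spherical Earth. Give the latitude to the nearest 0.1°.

The great circle lies in the plane with unit normal n̂ = (p₁ × p₂)/|p₁ × p₂|.
Here n̂_z ≈ -0.627; the vertex latitude is φ_max = arccos|n̂_z| ≈ 51.2°.
Check via Clairaut: cos φ_max = |cos φ₁| · sin C = cos(14.6°)·sin(40.4°) ≈ 0.627, again giving ≈ 51.2°.

≈ 51.2°N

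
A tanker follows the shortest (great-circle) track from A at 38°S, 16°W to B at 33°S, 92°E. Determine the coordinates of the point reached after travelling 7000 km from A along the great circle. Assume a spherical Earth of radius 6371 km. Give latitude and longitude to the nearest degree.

≈ 44°S, 71°E

The haversine formula gives a central angle δ ≈ 1.439 rad (82.5°) between the endpoints. The total great-circle distance is δ·R ≈ 1.439 × 6371 ≈ 9170 km, so the target fraction is f = 7000/9170 ≈ 0.763.
Interpolate at f ≈ 0.763 with slerp weights a = sin((1−f)δ)/sin δ ≈ 0.337, b = sin(fδ)/sin δ ≈ 0.898.
p = a·p₁ + b·p₂ ≈ (0.229, 0.680, -0.697); φ = arcsin(p_z) ≈ -44.17°, λ = atan2(p_y, p_x) ≈ 71.39°.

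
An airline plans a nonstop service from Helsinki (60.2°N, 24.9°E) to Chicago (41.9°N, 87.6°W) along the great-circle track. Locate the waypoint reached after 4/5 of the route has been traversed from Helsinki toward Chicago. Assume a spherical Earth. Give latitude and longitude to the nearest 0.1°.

Write both endpoints as unit vectors p₁, p₂ with components (cos φ cos λ, cos φ sin λ, sin φ).
The central angle between the endpoints is δ = arccos(p₁·p₂) ≈ 1.117 rad (64.0°).
Interpolate at f = 4/5 with slerp weights a = sin((1−f)δ)/sin δ ≈ 0.247, b = sin(fδ)/sin δ ≈ 0.867.
p = a·p₁ + b·p₂ ≈ (0.138, -0.593, 0.793); φ = arcsin(p_z) ≈ 52.47°, λ = atan2(p_y, p_x) ≈ -76.89°.

≈ (52.5°N, 76.9°W)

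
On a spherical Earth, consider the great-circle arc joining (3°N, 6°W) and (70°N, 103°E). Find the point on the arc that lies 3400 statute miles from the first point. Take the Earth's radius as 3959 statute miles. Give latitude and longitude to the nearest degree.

Write both endpoints as unit vectors p₁, p₂ with components (cos φ cos λ, cos φ sin λ, sin φ).
The central angle between the endpoints is δ = arccos(p₁·p₂) ≈ 1.633 rad (93.6°). The total great-circle distance is δ·R ≈ 1.633 × 3959 ≈ 6464 mi, so the target fraction is f = 3400/6464 ≈ 0.526.
Interpolate at f ≈ 0.526 with slerp weights a = sin((1−f)δ)/sin δ ≈ 0.700, b = sin(fδ)/sin δ ≈ 0.759.
p = a·p₁ + b·p₂ ≈ (0.637, 0.180, 0.749); φ = arcsin(p_z) ≈ 48.54°, λ = atan2(p_y, p_x) ≈ 15.75°.

≈ (49°N, 16°E)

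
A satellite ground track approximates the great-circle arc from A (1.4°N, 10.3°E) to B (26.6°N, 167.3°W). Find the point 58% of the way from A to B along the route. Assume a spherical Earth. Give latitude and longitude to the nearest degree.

From cos δ = sin φ₁ sin φ₂ + cos φ₁ cos φ₂ cos Δλ, the central angle is δ ≈ 2.651 rad (151.9°).
Interpolate at f = 0.58 with slerp weights a = sin((1−f)δ)/sin δ ≈ 1.905, b = sin(fδ)/sin δ ≈ 2.122.
p = a·p₁ + b·p₂ ≈ (0.023, -0.077, 0.997); φ = arcsin(p_z) ≈ 85.41°, λ = atan2(p_y, p_x) ≈ -73.43°.

≈ (85°N, 73°W)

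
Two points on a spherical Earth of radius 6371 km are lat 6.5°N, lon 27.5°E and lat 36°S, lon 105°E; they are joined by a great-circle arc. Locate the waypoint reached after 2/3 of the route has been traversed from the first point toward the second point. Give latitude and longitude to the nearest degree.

Write both endpoints as unit vectors p₁, p₂ with components (cos φ cos λ, cos φ sin λ, sin φ).
The central angle between the endpoints is δ = arccos(p₁·p₂) ≈ 1.463 rad (83.8°).
Interpolate at f = 2/3 with slerp weights a = sin((1−f)δ)/sin δ ≈ 0.471, b = sin(fδ)/sin δ ≈ 0.833.
p = a·p₁ + b·p₂ ≈ (0.241, 0.867, -0.436); φ = arcsin(p_z) ≈ -25.86°, λ = atan2(p_y, p_x) ≈ 74.46°.

≈ lat 26°S, lon 74°E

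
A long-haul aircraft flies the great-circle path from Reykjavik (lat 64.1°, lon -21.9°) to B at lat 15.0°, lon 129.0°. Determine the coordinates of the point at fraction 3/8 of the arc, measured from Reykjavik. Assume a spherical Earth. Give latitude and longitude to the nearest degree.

≈ lat 72°, lon 92°

Write both endpoints as unit vectors p₁, p₂ with components (cos φ cos λ, cos φ sin λ, sin φ).
The central angle between the endpoints is δ = arccos(p₁·p₂) ≈ 1.707 rad (97.8°).
Interpolate at f = 3/8 with slerp weights a = sin((1−f)δ)/sin δ ≈ 0.884, b = sin(fδ)/sin δ ≈ 0.603.
p = a·p₁ + b·p₂ ≈ (-0.008, 0.309, 0.951); φ = arcsin(p_z) ≈ 72.02°, λ = atan2(p_y, p_x) ≈ 91.53°.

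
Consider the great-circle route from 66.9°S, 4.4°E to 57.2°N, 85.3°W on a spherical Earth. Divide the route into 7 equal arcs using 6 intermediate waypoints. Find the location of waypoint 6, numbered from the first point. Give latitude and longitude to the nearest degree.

Convert each endpoint to a unit vector on the sphere (x = cos φ cos λ, y = cos φ sin λ, z = sin φ).
The central angle between the endpoints is δ = arccos(p₁·p₂) ≈ 2.453 rad (140.5°).
Interpolate at f = 6/7 with slerp weights a = sin((1−f)δ)/sin δ ≈ 0.540, b = sin(fδ)/sin δ ≈ 1.356.
p = a·p₁ + b·p₂ ≈ (0.271, -0.716, 0.643); φ = arcsin(p_z) ≈ 40.03°, λ = atan2(p_y, p_x) ≈ -69.23°.

≈ 40°N, 69°W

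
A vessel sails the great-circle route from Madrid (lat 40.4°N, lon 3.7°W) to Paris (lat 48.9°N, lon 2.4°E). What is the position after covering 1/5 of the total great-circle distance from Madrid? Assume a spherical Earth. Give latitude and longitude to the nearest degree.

Write both endpoints as unit vectors p₁, p₂ with components (cos φ cos λ, cos φ sin λ, sin φ).
The central angle between the endpoints is δ = arccos(p₁·p₂) ≈ 0.166 rad (9.5°).
Interpolate at f = 1/5 with slerp weights a = sin((1−f)δ)/sin δ ≈ 0.801, b = sin(fδ)/sin δ ≈ 0.201.
p = a·p₁ + b·p₂ ≈ (0.741, -0.034, 0.671); φ = arcsin(p_z) ≈ 42.12°, λ = atan2(p_y, p_x) ≈ -2.62°.

≈ lat 42°N, lon 3°W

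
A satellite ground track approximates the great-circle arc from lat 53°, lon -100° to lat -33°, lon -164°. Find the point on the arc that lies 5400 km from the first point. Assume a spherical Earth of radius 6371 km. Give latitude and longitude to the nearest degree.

≈ lat 14°, lon -137°

From cos δ = sin φ₁ sin φ₂ + cos φ₁ cos φ₂ cos Δλ, the central angle is δ ≈ 1.786 rad (102.3°). The total great-circle distance is δ·R ≈ 1.786 × 6371 ≈ 11380 km, so the target fraction is f = 5400/11380 ≈ 0.475.
Interpolate at f ≈ 0.475 with slerp weights a = sin((1−f)δ)/sin δ ≈ 0.826, b = sin(fδ)/sin δ ≈ 0.767.
p = a·p₁ + b·p₂ ≈ (-0.705, -0.667, 0.242); φ = arcsin(p_z) ≈ 13.98°, λ = atan2(p_y, p_x) ≈ -136.59°.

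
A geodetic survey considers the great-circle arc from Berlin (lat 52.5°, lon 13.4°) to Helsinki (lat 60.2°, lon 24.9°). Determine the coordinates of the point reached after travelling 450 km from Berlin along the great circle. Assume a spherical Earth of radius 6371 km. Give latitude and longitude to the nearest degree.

Convert each endpoint to a unit vector on the sphere (x = cos φ cos λ, y = cos φ sin λ, z = sin φ).
The central angle between the endpoints is δ = arccos(p₁·p₂) ≈ 0.174 rad (10.0°). The total great-circle distance is δ·R ≈ 0.174 × 6371 ≈ 1108 km, so the target fraction is f = 450/1108 ≈ 0.406.
Interpolate at f ≈ 0.406 with slerp weights a = sin((1−f)δ)/sin δ ≈ 0.596, b = sin(fδ)/sin δ ≈ 0.408.
p = a·p₁ + b·p₂ ≈ (0.537, 0.169, 0.827); φ = arcsin(p_z) ≈ 55.75°, λ = atan2(p_y, p_x) ≈ 17.52°.

≈ lat 56°, lon 18°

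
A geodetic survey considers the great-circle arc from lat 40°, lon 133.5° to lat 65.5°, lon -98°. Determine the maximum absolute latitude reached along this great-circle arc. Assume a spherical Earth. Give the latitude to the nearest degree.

The great circle lies in the plane with unit normal n̂ = (p₁ × p₂)/|p₁ × p₂|.
Here n̂_z ≈ +0.270; the vertex latitude is φ_max = arccos|n̂_z| ≈ 74.4°.
Check via Clairaut: cos φ_max = |cos φ₁| · sin C = cos(40.0°)·sin(20.6°) ≈ 0.270, again giving ≈ 74.4°.

≈ 74°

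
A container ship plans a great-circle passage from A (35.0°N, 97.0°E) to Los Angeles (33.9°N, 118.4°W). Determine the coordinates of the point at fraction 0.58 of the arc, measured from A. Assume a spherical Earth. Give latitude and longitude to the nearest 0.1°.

Write both endpoints as unit vectors p₁, p₂ with components (cos φ cos λ, cos φ sin λ, sin φ).
The central angle between the endpoints is δ = arccos(p₁·p₂) ≈ 1.807 rad (103.6°).
Interpolate at f = 0.58 with slerp weights a = sin((1−f)δ)/sin δ ≈ 0.708, b = sin(fδ)/sin δ ≈ 0.891.
p = a·p₁ + b·p₂ ≈ (-0.423, -0.075, 0.903); φ = arcsin(p_z) ≈ 64.58°, λ = atan2(p_y, p_x) ≈ -169.91°.

≈ (64.6°N, 169.9°W)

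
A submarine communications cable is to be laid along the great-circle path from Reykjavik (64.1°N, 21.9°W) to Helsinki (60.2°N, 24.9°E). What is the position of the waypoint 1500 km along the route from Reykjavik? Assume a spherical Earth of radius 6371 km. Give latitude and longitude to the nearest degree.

The haversine formula gives a central angle δ ≈ 0.379 rad (21.7°) between the endpoints. The total great-circle distance is δ·R ≈ 0.379 × 6371 ≈ 2412 km, so the target fraction is f = 1500/2412 ≈ 0.622.
Interpolate at f ≈ 0.622 with slerp weights a = sin((1−f)δ)/sin δ ≈ 0.386, b = sin(fδ)/sin δ ≈ 0.631.
p = a·p₁ + b·p₂ ≈ (0.441, 0.069, 0.895); φ = arcsin(p_z) ≈ 63.49°, λ = atan2(p_y, p_x) ≈ 8.92°.

≈ 63°N, 9°E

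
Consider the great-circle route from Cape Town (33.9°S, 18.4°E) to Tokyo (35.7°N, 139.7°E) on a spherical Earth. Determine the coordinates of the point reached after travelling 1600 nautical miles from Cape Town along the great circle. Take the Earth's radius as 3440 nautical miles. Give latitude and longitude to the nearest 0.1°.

≈ (21.9°S, 45.5°E)

Convert each endpoint to a unit vector on the sphere (x = cos φ cos λ, y = cos φ sin λ, z = sin φ).
The central angle between the endpoints is δ = arccos(p₁·p₂) ≈ 2.313 rad (132.5°). The total great-circle distance is δ·R ≈ 2.313 × 3440 ≈ 7955 nmi, so the target fraction is f = 1600/7955 ≈ 0.201.
Interpolate at f ≈ 0.201 with slerp weights a = sin((1−f)δ)/sin δ ≈ 1.305, b = sin(fδ)/sin δ ≈ 0.608.
p = a·p₁ + b·p₂ ≈ (0.651, 0.661, -0.373); φ = arcsin(p_z) ≈ -21.88°, λ = atan2(p_y, p_x) ≈ 45.46°.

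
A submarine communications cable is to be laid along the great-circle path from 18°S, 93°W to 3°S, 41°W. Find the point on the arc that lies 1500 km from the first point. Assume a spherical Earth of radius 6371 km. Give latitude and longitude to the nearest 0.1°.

Convert each endpoint to a unit vector on the sphere (x = cos φ cos λ, y = cos φ sin λ, z = sin φ).
The central angle between the endpoints is δ = arccos(p₁·p₂) ≈ 0.926 rad (53.1°). The total great-circle distance is δ·R ≈ 0.926 × 6371 ≈ 5901 km, so the target fraction is f = 1500/5901 ≈ 0.254.
Interpolate at f ≈ 0.254 with slerp weights a = sin((1−f)δ)/sin δ ≈ 0.797, b = sin(fδ)/sin δ ≈ 0.292.
p = a·p₁ + b·p₂ ≈ (0.180, -0.948, -0.262); φ = arcsin(p_z) ≈ -15.16°, λ = atan2(p_y, p_x) ≈ -79.24°.

≈ 15.2°S, 79.2°W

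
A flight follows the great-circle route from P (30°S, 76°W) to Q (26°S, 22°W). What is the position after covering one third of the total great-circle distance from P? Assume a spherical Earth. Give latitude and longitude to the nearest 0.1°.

≈ (31.2°S, 57.7°W)

Write both endpoints as unit vectors p₁, p₂ with components (cos φ cos λ, cos φ sin λ, sin φ).
The central angle between the endpoints is δ = arccos(p₁·p₂) ≈ 0.828 rad (47.4°).
Interpolate at f = 1/3 with slerp weights a = sin((1−f)δ)/sin δ ≈ 0.712, b = sin(fδ)/sin δ ≈ 0.370.
p = a·p₁ + b·p₂ ≈ (0.457, -0.723, -0.518); φ = arcsin(p_z) ≈ -31.20°, λ = atan2(p_y, p_x) ≈ -57.67°.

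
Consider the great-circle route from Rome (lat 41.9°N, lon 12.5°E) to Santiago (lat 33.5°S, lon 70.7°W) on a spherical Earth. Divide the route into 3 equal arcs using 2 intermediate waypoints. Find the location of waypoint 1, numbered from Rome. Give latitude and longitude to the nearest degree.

Write both endpoints as unit vectors p₁, p₂ with components (cos φ cos λ, cos φ sin λ, sin φ).
The central angle between the endpoints is δ = arccos(p₁·p₂) ≈ 1.870 rad (107.2°).
Interpolate at f = 1/3 with slerp weights a = sin((1−f)δ)/sin δ ≈ 0.992, b = sin(fδ)/sin δ ≈ 0.611.
p = a·p₁ + b·p₂ ≈ (0.889, -0.321, 0.325); φ = arcsin(p_z) ≈ 18.99°, λ = atan2(p_y, p_x) ≈ -19.85°.

≈ lat 19°N, lon 20°W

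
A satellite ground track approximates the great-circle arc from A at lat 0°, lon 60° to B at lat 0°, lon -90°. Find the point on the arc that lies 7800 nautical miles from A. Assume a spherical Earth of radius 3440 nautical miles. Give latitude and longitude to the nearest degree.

Write both endpoints as unit vectors p₁, p₂ with components (cos φ cos λ, cos φ sin λ, sin φ).
The central angle between the endpoints is δ = arccos(p₁·p₂) ≈ 2.618 rad (150.0°). The total great-circle distance is δ·R ≈ 2.618 × 3440 ≈ 9006 nmi, so the target fraction is f = 7800/9006 ≈ 0.866.
Interpolate at f ≈ 0.866 with slerp weights a = sin((1−f)δ)/sin δ ≈ 0.687, b = sin(fδ)/sin δ ≈ 1.534.
p = a·p₁ + b·p₂ ≈ (0.343, -0.939, 0.000); φ = arcsin(p_z) ≈ 0.00°, λ = atan2(p_y, p_x) ≈ -69.91°.

≈ lat 0°, lon -70°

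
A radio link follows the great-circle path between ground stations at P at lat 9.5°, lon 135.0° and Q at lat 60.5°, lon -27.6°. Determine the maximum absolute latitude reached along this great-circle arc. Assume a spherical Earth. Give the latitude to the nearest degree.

≈ 81°

The great circle lies in the plane with unit normal n̂ = (p₁ × p₂)/|p₁ × p₂|.
Here n̂_z ≈ -0.153; the vertex latitude is φ_max = arccos|n̂_z| ≈ 81.2°.
Check via Clairaut: cos φ_max = |cos φ₁| · sin C = cos(9.5°)·sin(8.9°) ≈ 0.153, again giving ≈ 81.2°.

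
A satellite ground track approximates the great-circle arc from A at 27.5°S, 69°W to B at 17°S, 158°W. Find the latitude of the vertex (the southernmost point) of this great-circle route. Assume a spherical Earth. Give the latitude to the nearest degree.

The great circle lies in the plane with unit normal n̂ = (p₁ × p₂)/|p₁ × p₂|.
Here n̂_z ≈ -0.858; the vertex latitude is φ_max = arccos|n̂_z| ≈ 30.9°.
Check via Clairaut: cos φ_max = |cos φ₁| · sin C = cos(27.5°)·sin(104.7°) ≈ 0.858, again giving ≈ 30.9°.

≈ 31°S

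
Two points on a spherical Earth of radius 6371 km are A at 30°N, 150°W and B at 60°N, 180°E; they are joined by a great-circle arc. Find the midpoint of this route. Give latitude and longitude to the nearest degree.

Write both endpoints as unit vectors p₁, p₂ with components (cos φ cos λ, cos φ sin λ, sin φ).
The central angle between the endpoints is δ = arccos(p₁·p₂) ≈ 0.630 rad (36.1°).
Interpolate at f = 1/2 with slerp weights a = sin((1−f)δ)/sin δ ≈ 0.526, b = sin(fδ)/sin δ ≈ 0.526.
p = a·p₁ + b·p₂ ≈ (-0.657, -0.228, 0.718); φ = arcsin(p_z) ≈ 45.92°, λ = atan2(p_y, p_x) ≈ -160.89°.

≈ 46°N, 161°W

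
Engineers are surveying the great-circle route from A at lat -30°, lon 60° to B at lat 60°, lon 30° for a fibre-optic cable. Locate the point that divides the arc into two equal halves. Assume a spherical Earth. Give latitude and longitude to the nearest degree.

From cos δ = sin φ₁ sin φ₂ + cos φ₁ cos φ₂ cos Δλ, the central angle is δ ≈ 1.629 rad (93.3°).
Interpolate at f = 1/2 with slerp weights a = sin((1−f)δ)/sin δ ≈ 0.729, b = sin(fδ)/sin δ ≈ 0.729.
p = a·p₁ + b·p₂ ≈ (0.631, 0.729, 0.267); φ = arcsin(p_z) ≈ 15.47°, λ = atan2(p_y, p_x) ≈ 49.11°.

≈ lat 15°, lon 49°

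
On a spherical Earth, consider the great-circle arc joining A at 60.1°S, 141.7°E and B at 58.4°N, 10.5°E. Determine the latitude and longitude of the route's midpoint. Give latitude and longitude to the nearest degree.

From cos δ = sin φ₁ sin φ₂ + cos φ₁ cos φ₂ cos Δλ, the central angle is δ ≈ 2.715 rad (155.6°).
Interpolate at f = 1/2 with slerp weights a = sin((1−f)δ)/sin δ ≈ 2.362, b = sin(fδ)/sin δ ≈ 2.362.
p = a·p₁ + b·p₂ ≈ (0.293, 0.955, -0.036); φ = arcsin(p_z) ≈ -2.05°, λ = atan2(p_y, p_x) ≈ 72.95°.

≈ 2°S, 73°E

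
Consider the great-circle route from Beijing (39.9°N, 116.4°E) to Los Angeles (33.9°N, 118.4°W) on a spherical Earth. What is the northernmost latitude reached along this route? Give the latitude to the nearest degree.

≈ 59°N

The great circle lies in the plane with unit normal n̂ = (p₁ × p₂)/|p₁ × p₂|.
Here n̂_z ≈ +0.520; the vertex latitude is φ_max = arccos|n̂_z| ≈ 58.6°.
Check via Clairaut: cos φ_max = |cos φ₁| · sin C = cos(39.9°)·sin(42.7°) ≈ 0.520, again giving ≈ 58.6°.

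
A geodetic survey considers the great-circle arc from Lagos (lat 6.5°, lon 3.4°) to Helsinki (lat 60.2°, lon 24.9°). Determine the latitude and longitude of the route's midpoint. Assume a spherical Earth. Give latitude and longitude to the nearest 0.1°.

≈ lat 33.8°, lon 10.5°

Write both endpoints as unit vectors p₁, p₂ with components (cos φ cos λ, cos φ sin λ, sin φ).
The central angle between the endpoints is δ = arccos(p₁·p₂) ≈ 0.979 rad (56.1°).
Interpolate at f = 1/2 with slerp weights a = sin((1−f)δ)/sin δ ≈ 0.567, b = sin(fδ)/sin δ ≈ 0.567.
p = a·p₁ + b·p₂ ≈ (0.817, 0.152, 0.556); φ = arcsin(p_z) ≈ 33.76°, λ = atan2(p_y, p_x) ≈ 10.53°.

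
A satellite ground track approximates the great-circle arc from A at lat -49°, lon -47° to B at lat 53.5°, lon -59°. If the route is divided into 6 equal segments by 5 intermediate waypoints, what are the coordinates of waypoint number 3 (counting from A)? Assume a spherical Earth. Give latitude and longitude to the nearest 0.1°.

Write both endpoints as unit vectors p₁, p₂ with components (cos φ cos λ, cos φ sin λ, sin φ).
The central angle between the endpoints is δ = arccos(p₁·p₂) ≈ 1.798 rad (103.0°).
Interpolate at f = 3/6 with slerp weights a = sin((1−f)δ)/sin δ ≈ 0.803, b = sin(fδ)/sin δ ≈ 0.803.
p = a·p₁ + b·p₂ ≈ (0.605, -0.795, 0.039); φ = arcsin(p_z) ≈ 2.26°, λ = atan2(p_y, p_x) ≈ -52.71°.

≈ lat 2.3°, lon -52.7°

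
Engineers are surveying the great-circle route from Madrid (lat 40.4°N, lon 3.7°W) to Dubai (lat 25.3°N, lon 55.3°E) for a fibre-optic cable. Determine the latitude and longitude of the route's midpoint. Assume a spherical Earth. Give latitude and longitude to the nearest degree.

Write both endpoints as unit vectors p₁, p₂ with components (cos φ cos λ, cos φ sin λ, sin φ).
The central angle between the endpoints is δ = arccos(p₁·p₂) ≈ 0.887 rad (50.8°).
Interpolate at f = 1/2 with slerp weights a = sin((1−f)δ)/sin δ ≈ 0.554, b = sin(fδ)/sin δ ≈ 0.554.
p = a·p₁ + b·p₂ ≈ (0.706, 0.384, 0.595); φ = arcsin(p_z) ≈ 36.54°, λ = atan2(p_y, p_x) ≈ 28.57°.

≈ lat 37°N, lon 29°E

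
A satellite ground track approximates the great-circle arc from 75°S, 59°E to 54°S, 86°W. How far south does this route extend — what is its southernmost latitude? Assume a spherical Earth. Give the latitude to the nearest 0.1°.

The great circle lies in the plane with unit normal n̂ = (p₁ × p₂)/|p₁ × p₂|.
Here n̂_z ≈ -0.116; the vertex latitude is φ_max = arccos|n̂_z| ≈ 83.4°.
Check via Clairaut: cos φ_max = |cos φ₁| · sin C = cos(75.0°)·sin(153.4°) ≈ 0.116, again giving ≈ 83.4°.

≈ 83.4°S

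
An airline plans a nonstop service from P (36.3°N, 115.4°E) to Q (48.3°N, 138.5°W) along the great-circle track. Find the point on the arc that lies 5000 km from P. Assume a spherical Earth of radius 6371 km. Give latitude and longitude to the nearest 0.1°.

≈ (57.4°N, 176.7°E)

Convert each endpoint to a unit vector on the sphere (x = cos φ cos λ, y = cos φ sin λ, z = sin φ).
The central angle between the endpoints is δ = arccos(p₁·p₂) ≈ 1.273 rad (72.9°). The total great-circle distance is δ·R ≈ 1.273 × 6371 ≈ 8111 km, so the target fraction is f = 5000/8111 ≈ 0.616.
Interpolate at f ≈ 0.616 with slerp weights a = sin((1−f)δ)/sin δ ≈ 0.491, b = sin(fδ)/sin δ ≈ 0.739.
p = a·p₁ + b·p₂ ≈ (-0.538, 0.031, 0.842); φ = arcsin(p_z) ≈ 57.40°, λ = atan2(p_y, p_x) ≈ 176.66°.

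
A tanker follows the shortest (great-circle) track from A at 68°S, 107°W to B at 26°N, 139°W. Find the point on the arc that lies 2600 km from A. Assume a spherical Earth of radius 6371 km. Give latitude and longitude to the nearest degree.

≈ 46°S, 123°W

Write both endpoints as unit vectors p₁, p₂ with components (cos φ cos λ, cos φ sin λ, sin φ).
The central angle between the endpoints is δ = arccos(p₁·p₂) ≈ 1.692 rad (96.9°). The total great-circle distance is δ·R ≈ 1.692 × 6371 ≈ 10780 km, so the target fraction is f = 2600/10780 ≈ 0.241.
Interpolate at f ≈ 0.241 with slerp weights a = sin((1−f)δ)/sin δ ≈ 0.966, b = sin(fδ)/sin δ ≈ 0.400.
p = a·p₁ + b·p₂ ≈ (-0.377, -0.582, -0.721); φ = arcsin(p_z) ≈ -46.10°, λ = atan2(p_y, p_x) ≈ -122.94°.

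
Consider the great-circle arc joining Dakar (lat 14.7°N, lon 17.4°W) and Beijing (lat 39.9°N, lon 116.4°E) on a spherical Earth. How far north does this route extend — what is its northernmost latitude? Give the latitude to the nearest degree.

The great circle lies in the plane with unit normal n̂ = (p₁ × p₂)/|p₁ × p₂|.
Here n̂_z ≈ +0.572; the vertex latitude is φ_max = arccos|n̂_z| ≈ 55.1°.
Check via Clairaut: cos φ_max = |cos φ₁| · sin C = cos(14.7°)·sin(36.2°) ≈ 0.572, again giving ≈ 55.1°.

≈ 55°N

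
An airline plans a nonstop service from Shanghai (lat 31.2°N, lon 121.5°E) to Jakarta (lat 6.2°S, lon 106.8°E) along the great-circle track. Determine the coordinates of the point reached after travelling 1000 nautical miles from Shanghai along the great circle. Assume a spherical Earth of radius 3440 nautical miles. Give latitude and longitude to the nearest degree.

≈ lat 16°N, lon 115°E

Convert each endpoint to a unit vector on the sphere (x = cos φ cos λ, y = cos φ sin λ, z = sin φ).
The central angle between the endpoints is δ = arccos(p₁·p₂) ≈ 0.697 rad (40.0°). The total great-circle distance is δ·R ≈ 0.697 × 3440 ≈ 2399 nmi, so the target fraction is f = 1000/2399 ≈ 0.417.
Interpolate at f ≈ 0.417 with slerp weights a = sin((1−f)δ)/sin δ ≈ 0.616, b = sin(fδ)/sin δ ≈ 0.446.
p = a·p₁ + b·p₂ ≈ (-0.404, 0.874, 0.271); φ = arcsin(p_z) ≈ 15.71°, λ = atan2(p_y, p_x) ≈ 114.78°.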